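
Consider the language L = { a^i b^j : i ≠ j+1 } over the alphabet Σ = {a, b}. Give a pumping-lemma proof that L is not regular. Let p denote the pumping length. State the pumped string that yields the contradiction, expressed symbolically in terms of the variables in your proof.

Assume L is regular. Let p be the pumping length given by the pumping lemma.
Choose w = a^p b^{p+p!-1}. Since p ≠ (p+p!-1)+1 = p+p!, w ∈ L; and |w| ≥ p.
By the pumping lemma, w = xyz with |xy| ≤ p and |y| > 0.
The first p characters of w are a's, so xy (and hence y) consists only of a's. Write y = a^k, 1 ≤ k ≤ p.
Since 1 ≤ k ≤ p, k divides p!; set t = 1 + p!/k. Then xy^t z has p + (p!/k)·k = p + p! copies of a. Now the a-count is p+p! and (b-count)+1 = (p+p!-1)+1 = p+p!, so i ≠ j+1 fails. So xy^t z = a^{p+p!} b^{p+p!-1} ∉ L.
This is a contradiction; hence L is not regular.

a^{p+p!} b^{p+p!-1}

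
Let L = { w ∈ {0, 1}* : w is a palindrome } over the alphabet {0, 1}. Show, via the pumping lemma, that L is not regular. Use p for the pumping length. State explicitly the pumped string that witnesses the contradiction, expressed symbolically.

0^{p+k} 1 0^p

Assume L is regular; let p be its pumping constant.
Take w = 0^p 1 0^p, a palindrome of length 2p+1 ≥ p.
The pumping lemma gives a decomposition w = xyz where |xy| ≤ p and |y| > 0.
Since the first p symbols of w are all 0's and |xy| ≤ p, y lies entirely in the leading 0-block: y = 0^k for some k with 1 ≤ k ≤ p.
Pump with i = 2: xy^2z = 0^{p+k} 1 0^p. Its reverse is 0^p 1 0^{p+k}, which differs from xy^2z since k ≥ 1. So xy^2z is not a palindrome and xy^2z ∉ L.
This is a contradiction; hence L is not regular.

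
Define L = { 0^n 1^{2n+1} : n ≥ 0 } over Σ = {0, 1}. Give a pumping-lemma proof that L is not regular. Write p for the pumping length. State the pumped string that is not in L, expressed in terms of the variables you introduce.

Toward a contradiction, assume L is regular with pumping length p.
Let w = 0^p 1^{2p+1} ∈ L; note |w| = 3p+1 ≥ p.
The pumping lemma gives a decomposition w = xyz where |xy| ≤ p and |y| ≥ 1.
Since the first p symbols of w are all 0's and |xy| ≤ p, y lies entirely in the leading 0-block: y = 0^k for some k with 1 ≤ k ≤ p.
Pump with i = 2: xy^2z = 0^{p+k} 1^{2p+1}. For this to lie in L we would need 2p+1 = 2(p+k)+1, which forces k = 0. But k ≥ 1, so xy^2z ∉ L.
Contradiction. Therefore L is not regular.

0^{p+k} 1^{2p+1}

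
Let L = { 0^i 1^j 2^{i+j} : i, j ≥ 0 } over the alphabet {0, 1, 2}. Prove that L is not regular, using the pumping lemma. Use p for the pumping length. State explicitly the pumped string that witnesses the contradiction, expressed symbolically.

Suppose for contradiction that L is regular, and let p be the pumping length.
Take w = 0^p 1^p 2^{2p} ∈ L (with i=j=p, i+j=2p), |w| = 4p ≥ p.
Write w = xyz as guaranteed by the lemma, with |xy| ≤ p and |y| > 0.
The first p characters of w are 0's, so xy (and hence y) consists only of 0's. Write y = 0^k, 1 ≤ k ≤ p.
Consider xy^2z = 0^{p+k} 1^p 2^{2p}. Now the 0- and 1-counts sum to 2p+k, but the 2-count is 2p ≠ 2p+k. So xy^2z ∉ L.
This contradicts the pumping lemma, so L is not regular.

0^{p+k} 1^p 2^{2p}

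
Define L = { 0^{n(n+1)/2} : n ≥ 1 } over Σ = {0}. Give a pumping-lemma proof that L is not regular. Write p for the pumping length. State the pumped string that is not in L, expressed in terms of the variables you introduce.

0^{p(p+1)/2+k}

Toward a contradiction, assume L is regular with pumping length p.
Take w = 0^{p(p+1)/2} ∈ L with |w| = p(p+1)/2 ≥ p.
By the pumping lemma, w = xyz with |xy| ≤ p and |y| ≥ 1.
Then y = 0^k for some k with 1 ≤ k ≤ p.
Pump with i = 2: xy^2z = 0^{p(p+1)/2+k}. Since 1 ≤ k ≤ p, p(p+1)/2 < p(p+1)/2+k ≤ p(p+1)/2+p < (p+1)(p+2)/2, so p(p+1)/2+k is strictly between consecutive triangular numbers. So xy^2z ∉ L.
This contradicts the pumping lemma, so L is not regular.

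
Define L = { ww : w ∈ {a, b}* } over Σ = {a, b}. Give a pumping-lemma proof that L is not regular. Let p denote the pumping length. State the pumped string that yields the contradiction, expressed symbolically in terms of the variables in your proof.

a^{p+k} b^p a^p b^p

Suppose for contradiction that L is regular, and let p be the pumping length.
Take w = a^p b^p a^p b^p = uu where u = a^pb^p; then w ∈ L and |w| = 4p ≥ p.
The pumping lemma gives a decomposition w = xyz where |xy| ≤ p and |y| > 0.
The first p characters of w are a's, so xy (and hence y) consists only of a's. Write y = a^k, 1 ≤ k ≤ p.
Pump with i = 2: xy^2z = a^{p+k} b^p a^p b^p, of length 4p+k. Suppose this equals vv. The string starts with a and ends with b, so v does too; thus the boundary between the two copies of v is a b→a transition. There is exactly one such transition, at position 2p+k, so |v| = 2p+k and |vv| = 4p+2k ≠ 4p+k since k ≥ 1. So xy^2z ∉ L.
This contradicts the pumping lemma, so L is not regular.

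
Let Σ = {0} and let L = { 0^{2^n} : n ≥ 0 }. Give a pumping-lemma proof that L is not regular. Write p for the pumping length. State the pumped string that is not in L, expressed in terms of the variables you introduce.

0^{2^p+k}

Assume L is regular. Let p be the pumping length given by the pumping lemma.
Take w = 0^{2^p} ∈ L with |w| = 2^p ≥ p.
Write w = xyz as guaranteed by the lemma, with |xy| ≤ p and |y| > 0.
Then y = 0^k for some k with 1 ≤ k ≤ p.
Pump with i = 2: xy^2z = 0^{2^p+k}. Since 1 ≤ k ≤ p < 2^p, we have 2^p < 2^p+k < 2^{p+1}, so 2^p+k is not a power of 2. So xy^2z ∉ L.
This contradicts the pumping lemma, so L is not regular.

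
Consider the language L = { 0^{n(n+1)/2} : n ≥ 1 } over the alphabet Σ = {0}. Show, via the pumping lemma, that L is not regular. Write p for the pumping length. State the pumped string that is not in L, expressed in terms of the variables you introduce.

0^{p(p+1)/2+k}

Assume L is regular. Let p be the pumping length given by the pumping lemma.
Take w = 0^{p(p+1)/2} ∈ L with |w| = p(p+1)/2 ≥ p.
Write w = xyz as guaranteed by the lemma, with |xy| ≤ p and |y| > 0.
Then y = 0^k for some k with 1 ≤ k ≤ p.
Pump with i = 2: xy^2z = 0^{p(p+1)/2+k}. Since 1 ≤ k ≤ p, p(p+1)/2 < p(p+1)/2+k ≤ p(p+1)/2+p < (p+1)(p+2)/2, so p(p+1)/2+k is strictly between consecutive triangular numbers. So xy^2z ∉ L.
This is a contradiction; hence L is not regular.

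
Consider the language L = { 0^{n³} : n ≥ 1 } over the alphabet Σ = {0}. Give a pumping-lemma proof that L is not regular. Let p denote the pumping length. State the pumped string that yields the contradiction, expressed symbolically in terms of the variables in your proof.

Assume L is regular. Let p be the pumping length given by the pumping lemma.
Take w = 0^{p³} ∈ L with |w| = p³ ≥ p.
The pumping lemma gives a decomposition w = xyz where |xy| ≤ p and |y| > 0.
Then y = 0^k for some k with 1 ≤ k ≤ p.
Pump with i = 2: xy^2z = 0^{p³+k}. Since 1 ≤ k ≤ p, p³ < p³+k ≤ p³+p < p³+3p²+3p+1 = (p+1)³, so p³+k is not a perfect cube. So xy^2z ∉ L.
Contradiction. Therefore L is not regular.

0^{p³+k}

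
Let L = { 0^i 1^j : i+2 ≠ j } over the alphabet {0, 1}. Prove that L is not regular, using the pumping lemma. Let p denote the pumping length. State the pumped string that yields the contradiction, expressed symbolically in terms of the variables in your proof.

0^{p+p!} 1^{p+p!+2}

Assume L is regular. Let p be the pumping length given by the pumping lemma.
Choose w = 0^p 1^{p+p!+2}. Since p ≠ (p+p!+2)-2 = p+p!, w ∈ L; and |w| ≥ p.
By the pumping lemma, w = xyz with |xy| ≤ p and y is nonempty.
Since the first p symbols of w are all 0's and |xy| ≤ p, y lies entirely in the leading 0-block: y = 0^k for some k with 1 ≤ k ≤ p.
Since 1 ≤ k ≤ p, k divides p!; set t = 1 + p!/k. Then xy^t z has p + (p!/k)·k = p + p! copies of 0. Now the 0-count is p+p! and (1-count)-2 = (p+p!+2)-2 = p+p!, so i+2 ≠ j fails. So xy^t z = 0^{p+p!} 1^{p+p!+2} ∉ L.
This contradicts the pumping lemma, so L is not regular.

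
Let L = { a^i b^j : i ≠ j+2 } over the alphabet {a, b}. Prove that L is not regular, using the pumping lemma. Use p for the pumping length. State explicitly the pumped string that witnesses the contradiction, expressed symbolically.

a^{p+p!} b^{p+p!-2}

Toward a contradiction, assume L is regular with pumping length p.
Choose w = a^p b^{p+p!-2}. Since p ≠ (p+p!-2)+2 = p+p!, w ∈ L; and |w| ≥ p.
By the pumping lemma, w = xyz with |xy| ≤ p and y is nonempty.
Since the first p symbols of w are all a's and |xy| ≤ p, y lies entirely in the leading a-block: y = a^k for some k with 1 ≤ k ≤ p.
Since 1 ≤ k ≤ p, k divides p!; set t = 1 + p!/k. Then xy^t z has p + (p!/k)·k = p + p! copies of a. Now the a-count is p+p! and (b-count)+2 = (p+p!-2)+2 = p+p!, so i ≠ j+2 fails. So xy^t z = a^{p+p!} b^{p+p!-2} ∉ L.
Contradiction. Therefore L is not regular.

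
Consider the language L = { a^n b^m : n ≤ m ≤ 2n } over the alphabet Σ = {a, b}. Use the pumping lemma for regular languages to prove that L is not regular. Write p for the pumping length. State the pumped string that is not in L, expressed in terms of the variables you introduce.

Toward a contradiction, assume L is regular with pumping length p.
Take w = a^p b^p ∈ L (since p ≤ p ≤ 2p), with |w| = 2p ≥ p.
The pumping lemma gives a decomposition w = xyz where |xy| ≤ p and y is nonempty.
Because |xy| ≤ p and w begins with p copies of a, we have y = a^k with 1 ≤ k ≤ p.
Pump with i = 2: xy^2z = a^{p+k} b^p. Now n = p+k > p = m, so the condition n ≤ m fails. Thus xy^2z ∉ L.
Contradiction. Therefore L is not regular.

a^{p+k} b^p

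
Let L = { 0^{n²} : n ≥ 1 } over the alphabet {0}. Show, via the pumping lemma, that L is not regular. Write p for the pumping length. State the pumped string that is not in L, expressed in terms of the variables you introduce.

Toward a contradiction, assume L is regular with pumping length p.
Take w = 0^{p²} ∈ L with |w| = p² ≥ p.
Write w = xyz as guaranteed by the lemma, with |xy| ≤ p and |y| ≥ 1.
Then y = 0^k for some k with 1 ≤ k ≤ p.
Pump with i = 2: xy^2z = 0^{p²+k}. Since 1 ≤ k ≤ p, p² < p²+k ≤ p²+p < (p+1)², so p²+k lies strictly between consecutive squares and is not a perfect square. So xy^2z ∉ L.
Contradiction. Therefore L is not regular.

0^{p²+k}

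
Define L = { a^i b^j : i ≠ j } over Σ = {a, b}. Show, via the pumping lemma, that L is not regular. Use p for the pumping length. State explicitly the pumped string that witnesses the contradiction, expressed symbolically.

Suppose for contradiction that L is regular, and let p be the pumping length.
Choose w = a^p b^{p+p!}. Since p ≠ p+p!, w ∈ L; and |w| ≥ p.
The pumping lemma gives a decomposition w = xyz where |xy| ≤ p and y is nonempty.
The first p characters of w are a's, so xy (and hence y) consists only of a's. Write y = a^k, 1 ≤ k ≤ p.
Since 1 ≤ k ≤ p, k divides p!; set t = 1 + p!/k. Then xy^t z has p + (p!/k)·k = p + p! copies of a. Now the a-count equals the b-count, so i ≠ j fails. So xy^t z = a^{p+p!} b^{p+p!} ∉ L.
This is a contradiction; hence L is not regular.

a^{p+p!} b^{p+p!}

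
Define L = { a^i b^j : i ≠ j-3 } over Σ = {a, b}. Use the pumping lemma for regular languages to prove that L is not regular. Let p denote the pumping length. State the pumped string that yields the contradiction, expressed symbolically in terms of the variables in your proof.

Suppose for contradiction that L is regular, and let p be the pumping length.
Choose w = a^p b^{p+p!+3}. Since p ≠ (p+p!+3)-3 = p+p!, w ∈ L; and |w| ≥ p.
Write w = xyz as guaranteed by the lemma, with |xy| ≤ p and |y| ≥ 1.
Since the first p symbols of w are all a's and |xy| ≤ p, y lies entirely in the leading a-block: y = a^k for some k with 1 ≤ k ≤ p.
Since 1 ≤ k ≤ p, k divides p!; set t = 1 + p!/k. Then xy^t z has p + (p!/k)·k = p + p! copies of a. Now the a-count is p+p! and (b-count)-3 = (p+p!+3)-3 = p+p!, so i ≠ j-3 fails. So xy^t z = a^{p+p!} b^{p+p!+3} ∉ L.
This is a contradiction; hence L is not regular.

a^{p+p!} b^{p+p!+3}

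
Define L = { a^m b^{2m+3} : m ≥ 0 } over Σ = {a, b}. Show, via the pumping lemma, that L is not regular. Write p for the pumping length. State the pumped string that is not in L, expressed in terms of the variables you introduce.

Toward a contradiction, assume L is regular with pumping length p.
Take w = a^p b^{2p+3}. Then w ∈ L and |w| = 3p+3 ≥ p.
By the pumping lemma, w = xyz with |xy| ≤ p and y is nonempty.
Because |xy| ≤ p and w begins with p copies of a, we have y = a^k with 1 ≤ k ≤ p.
Pump with i = 2: xy^2z = a^{p+k} b^{2p+3}. For this to lie in L we would need 2p+3 = 2(p+k)+3, which forces k = 0. But k ≥ 1, so xy^2z ∉ L.
This contradicts the pumping lemma, so L is not regular.

a^{p+k} b^{2p+3}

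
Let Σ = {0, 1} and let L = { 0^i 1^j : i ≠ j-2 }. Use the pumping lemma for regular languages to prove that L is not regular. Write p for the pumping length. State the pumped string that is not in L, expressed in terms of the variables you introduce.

0^{p+p!} 1^{p+p!+2}

Toward a contradiction, assume L is regular with pumping length p.
Choose w = 0^p 1^{p+p!+2}. Since p ≠ (p+p!+2)-2 = p+p!, w ∈ L; and |w| ≥ p.
The pumping lemma gives a decomposition w = xyz where |xy| ≤ p and |y| ≥ 1.
Because |xy| ≤ p and w begins with p copies of 0, we have y = 0^k with 1 ≤ k ≤ p.
Since 1 ≤ k ≤ p, k divides p!; set t = 1 + p!/k. Then xy^t z has p + (p!/k)·k = p + p! copies of 0. Now the 0-count is p+p! and (1-count)-2 = (p+p!+2)-2 = p+p!, so i ≠ j-2 fails. So xy^t z = 0^{p+p!} 1^{p+p!+2} ∉ L.
This is a contradiction; hence L is not regular.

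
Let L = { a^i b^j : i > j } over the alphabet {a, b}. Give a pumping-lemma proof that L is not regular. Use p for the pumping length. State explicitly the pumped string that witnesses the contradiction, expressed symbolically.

Suppose for contradiction that L is regular, and let p be the pumping length.
Choose w = a^{p+1} b^p ∈ L, with |w| = 2p+1 ≥ p.
The pumping lemma gives a decomposition w = xyz where |xy| ≤ p and |y| ≥ 1.
The first p characters of w are a's, so xy (and hence y) consists only of a's. Write y = a^k, 1 ≤ k ≤ p.
Consider xy^0z = xz = a^{p+1-k} b^p. Since k ≥ 1, the a-count p+1-k is at most p, so i > j fails; thus xz ∉ L.
This is a contradiction; hence L is not regular.

a^{p+1-k} b^p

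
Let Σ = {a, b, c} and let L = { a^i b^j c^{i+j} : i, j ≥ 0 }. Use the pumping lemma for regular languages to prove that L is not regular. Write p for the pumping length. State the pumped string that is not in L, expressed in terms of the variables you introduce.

a^{p+k} b^p c^{2p}

Assume L is regular; let p be its pumping constant.
Take w = a^p b^p c^{2p} ∈ L (with i=j=p, i+j=2p), |w| = 4p ≥ p.
The pumping lemma gives a decomposition w = xyz where |xy| ≤ p and y is nonempty.
Since the first p symbols of w are all a's and |xy| ≤ p, y lies entirely in the leading a-block: y = a^k for some k with 1 ≤ k ≤ p.
Consider xy^2z = a^{p+k} b^p c^{2p}. Now the a- and b-counts sum to 2p+k, but the c-count is 2p ≠ 2p+k. So xy^2z ∉ L.
Contradiction. Therefore L is not regular.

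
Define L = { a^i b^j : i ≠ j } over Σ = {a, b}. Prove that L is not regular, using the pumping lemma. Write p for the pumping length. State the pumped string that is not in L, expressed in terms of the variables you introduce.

Suppose for contradiction that L is regular, and let p be the pumping length.
Choose w = a^p b^{p+p!}. Since p ≠ p+p!, w ∈ L; and |w| ≥ p.
Write w = xyz as guaranteed by the lemma, with |xy| ≤ p and |y| ≥ 1.
Because |xy| ≤ p and w begins with p copies of a, we have y = a^k with 1 ≤ k ≤ p.
Since 1 ≤ k ≤ p, k divides p!; set t = 1 + p!/k. Then xy^t z has p + (p!/k)·k = p + p! copies of a. Now the a-count equals the b-count, so i ≠ j fails. So xy^t z = a^{p+p!} b^{p+p!} ∉ L.
Contradiction. Therefore L is not regular.

a^{p+p!} b^{p+p!}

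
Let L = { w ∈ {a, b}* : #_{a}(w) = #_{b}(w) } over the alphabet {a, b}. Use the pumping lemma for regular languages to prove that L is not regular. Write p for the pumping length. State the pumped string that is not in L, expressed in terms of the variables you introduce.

a^{p+k} b^p

Suppose for contradiction that L is regular, and let p be the pumping length.
Choose w = a^p b^p ∈ L with |w| = 2p ≥ p.
By the pumping lemma, w = xyz with |xy| ≤ p and y is nonempty.
Because |xy| ≤ p and w begins with p copies of a, we have y = a^k with 1 ≤ k ≤ p.
Pump with i = 2: xy^2z = a^{p+k} b^p has p+k occurrences of a but only p of b. Since k ≥ 1 the counts differ, so xy^2z ∉ L.
This contradicts the pumping lemma, so L is not regular.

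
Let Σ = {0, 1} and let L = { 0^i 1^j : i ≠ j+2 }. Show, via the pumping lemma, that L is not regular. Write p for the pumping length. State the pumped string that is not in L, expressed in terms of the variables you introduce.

0^{p+p!} 1^{p+p!-2}

Suppose for contradiction that L is regular, and let p be the pumping length.
Choose w = 0^p 1^{p+p!-2}. Since p ≠ (p+p!-2)+2 = p+p!, w ∈ L; and |w| ≥ p.
By the pumping lemma, w = xyz with |xy| ≤ p and y is nonempty.
The first p characters of w are 0's, so xy (and hence y) consists only of 0's. Write y = 0^k, 1 ≤ k ≤ p.
Since 1 ≤ k ≤ p, k divides p!; set t = 1 + p!/k. Then xy^t z has p + (p!/k)·k = p + p! copies of 0. Now the 0-count is p+p! and (1-count)+2 = (p+p!-2)+2 = p+p!, so i ≠ j+2 fails. So xy^t z = 0^{p+p!} 1^{p+p!-2} ∉ L.
This is a contradiction; hence L is not regular.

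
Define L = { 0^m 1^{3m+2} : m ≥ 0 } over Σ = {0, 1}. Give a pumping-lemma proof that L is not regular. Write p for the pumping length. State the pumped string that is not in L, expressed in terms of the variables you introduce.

Assume L is regular; let p be its pumping constant.
Let w = 0^p 1^{3p+2} ∈ L; note |w| = 4p+2 ≥ p.
The pumping lemma gives a decomposition w = xyz where |xy| ≤ p and |y| ≥ 1.
Since the first p symbols of w are all 0's and |xy| ≤ p, y lies entirely in the leading 0-block: y = 0^k for some k with 1 ≤ k ≤ p.
Pump with i = 2: xy^2z = 0^{p+k} 1^{3p+2}. For this to lie in L we would need 3p+2 = 3(p+k)+2, which forces k = 0. But k ≥ 1, so xy^2z ∉ L.
Contradiction. Therefore L is not regular.

0^{p+k} 1^{3p+2}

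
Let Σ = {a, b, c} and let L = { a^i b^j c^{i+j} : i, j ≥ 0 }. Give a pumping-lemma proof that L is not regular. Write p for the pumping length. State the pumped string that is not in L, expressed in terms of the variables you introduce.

a^{p+k} b^p c^{2p}

Suppose for contradiction that L is regular, and let p be the pumping length.
Take w = a^p b^p c^{2p} ∈ L (with i=j=p, i+j=2p), |w| = 4p ≥ p.
The pumping lemma gives a decomposition w = xyz where |xy| ≤ p and y is nonempty.
Because |xy| ≤ p and w begins with p copies of a, we have y = a^k with 1 ≤ k ≤ p.
Consider xy^2z = a^{p+k} b^p c^{2p}. Now the a- and b-counts sum to 2p+k, but the c-count is 2p ≠ 2p+k. So xy^2z ∉ L.
This is a contradiction; hence L is not regular.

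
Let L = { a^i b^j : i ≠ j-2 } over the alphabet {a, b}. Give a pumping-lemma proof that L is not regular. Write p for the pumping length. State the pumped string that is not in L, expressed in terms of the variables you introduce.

a^{p+p!} b^{p+p!+2}

Assume L is regular. Let p be the pumping length given by the pumping lemma.
Choose w = a^p b^{p+p!+2}. Since p ≠ (p+p!+2)-2 = p+p!, w ∈ L; and |w| ≥ p.
By the pumping lemma, w = xyz with |xy| ≤ p and |y| > 0.
Because |xy| ≤ p and w begins with p copies of a, we have y = a^k with 1 ≤ k ≤ p.
Since 1 ≤ k ≤ p, k divides p!; set t = 1 + p!/k. Then xy^t z has p + (p!/k)·k = p + p! copies of a. Now the a-count is p+p! and (b-count)-2 = (p+p!+2)-2 = p+p!, so i ≠ j-2 fails. So xy^t z = a^{p+p!} b^{p+p!+2} ∉ L.
This contradicts the pumping lemma, so L is not regular.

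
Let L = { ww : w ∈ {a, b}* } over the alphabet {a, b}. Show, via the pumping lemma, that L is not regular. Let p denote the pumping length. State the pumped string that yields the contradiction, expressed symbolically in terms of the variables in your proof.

a^{p+k} b^p a^p b^p

Toward a contradiction, assume L is regular with pumping length p.
Take w = a^p b^p a^p b^p = uu where u = a^pb^p; then w ∈ L and |w| = 4p ≥ p.
The pumping lemma gives a decomposition w = xyz where |xy| ≤ p and |y| ≥ 1.
The first p characters of w are a's, so xy (and hence y) consists only of a's. Write y = a^k, 1 ≤ k ≤ p.
Pump with i = 2: xy^2z = a^{p+k} b^p a^p b^p, of length 4p+k. Suppose this equals vv. The string starts with a and ends with b, so v does too; thus the boundary between the two copies of v is a b→a transition. There is exactly one such transition, at position 2p+k, so |v| = 2p+k and |vv| = 4p+2k ≠ 4p+k since k ≥ 1. So xy^2z ∉ L.
Contradiction. Therefore L is not regular.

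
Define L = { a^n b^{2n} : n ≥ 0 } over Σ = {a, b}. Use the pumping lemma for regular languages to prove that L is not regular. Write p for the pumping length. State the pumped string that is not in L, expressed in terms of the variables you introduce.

Assume L is regular. Let p be the pumping length given by the pumping lemma.
Let w = a^p b^{2p} ∈ L; note |w| = 3p ≥ p.
By the pumping lemma, w = xyz with |xy| ≤ p and y is nonempty.
Since the first p symbols of w are all a's and |xy| ≤ p, y lies entirely in the leading a-block: y = a^k for some k with 1 ≤ k ≤ p.
Pump with i = 2: xy^2z = a^{p+k} b^{2p}. For this to lie in L we would need 2p = 2(p+k), which forces k = 0. But k ≥ 1, so xy^2z ∉ L.
This is a contradiction; hence L is not regular.

a^{p+k} b^{2p}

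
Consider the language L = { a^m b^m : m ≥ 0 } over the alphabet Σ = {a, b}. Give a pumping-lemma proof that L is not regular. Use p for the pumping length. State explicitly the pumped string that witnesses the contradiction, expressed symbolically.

Assume L is regular. Let p be the pumping length given by the pumping lemma.
Let w = a^p b^p ∈ L; note |w| = 2p ≥ p.
Write w = xyz as guaranteed by the lemma, with |xy| ≤ p and y is nonempty.
Because |xy| ≤ p and w begins with p copies of a, we have y = a^k with 1 ≤ k ≤ p.
Pump with i = 2: xy^2z = a^{p+k} b^p. For this to lie in L we would need p = p+k, which forces k = 0. But k ≥ 1, so xy^2z ∉ L.
This contradicts the pumping lemma, so L is not regular.

a^{p+k} b^p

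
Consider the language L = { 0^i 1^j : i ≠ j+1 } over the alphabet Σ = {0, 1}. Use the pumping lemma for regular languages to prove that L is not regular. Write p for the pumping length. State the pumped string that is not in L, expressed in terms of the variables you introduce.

Assume L is regular; let p be its pumping constant.
Choose w = 0^p 1^{p+p!-1}. Since p ≠ (p+p!-1)+1 = p+p!, w ∈ L; and |w| ≥ p.
By the pumping lemma, w = xyz with |xy| ≤ p and |y| > 0.
Because |xy| ≤ p and w begins with p copies of 0, we have y = 0^k with 1 ≤ k ≤ p.
Since 1 ≤ k ≤ p, k divides p!; set t = 1 + p!/k. Then xy^t z has p + (p!/k)·k = p + p! copies of 0. Now the 0-count is p+p! and (1-count)+1 = (p+p!-1)+1 = p+p!, so i ≠ j+1 fails. So xy^t z = 0^{p+p!} 1^{p+p!-1} ∉ L.
This is a contradiction; hence L is not regular.

0^{p+p!} 1^{p+p!-1}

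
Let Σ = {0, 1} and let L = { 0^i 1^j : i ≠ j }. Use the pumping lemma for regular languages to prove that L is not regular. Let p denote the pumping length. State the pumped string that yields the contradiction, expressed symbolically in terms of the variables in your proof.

Suppose for contradiction that L is regular, and let p be the pumping length.
Choose w = 0^p 1^{p+p!}. Since p ≠ p+p!, w ∈ L; and |w| ≥ p.
The pumping lemma gives a decomposition w = xyz where |xy| ≤ p and |y| > 0.
Because |xy| ≤ p and w begins with p copies of 0, we have y = 0^k with 1 ≤ k ≤ p.
Since 1 ≤ k ≤ p, k divides p!; set t = 1 + p!/k. Then xy^t z has p + (p!/k)·k = p + p! copies of 0. Now the 0-count equals the 1-count, so i ≠ j fails. So xy^t z = 0^{p+p!} 1^{p+p!} ∉ L.
This contradicts the pumping lemma, so L is not regular.

0^{p+p!} 1^{p+p!}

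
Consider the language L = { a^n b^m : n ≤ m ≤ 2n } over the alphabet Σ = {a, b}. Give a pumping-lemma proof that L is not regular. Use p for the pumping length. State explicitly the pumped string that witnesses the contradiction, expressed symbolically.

Toward a contradiction, assume L is regular with pumping length p.
Take w = a^p b^p ∈ L (since p ≤ p ≤ 2p), with |w| = 2p ≥ p.
By the pumping lemma, w = xyz with |xy| ≤ p and |y| > 0.
Since the first p symbols of w are all a's and |xy| ≤ p, y lies entirely in the leading a-block: y = a^k for some k with 1 ≤ k ≤ p.
Pump with i = 2: xy^2z = a^{p+k} b^p. Now n = p+k > p = m, so the condition n ≤ m fails. Thus xy^2z ∉ L.
This is a contradiction; hence L is not regular.

a^{p+k} b^p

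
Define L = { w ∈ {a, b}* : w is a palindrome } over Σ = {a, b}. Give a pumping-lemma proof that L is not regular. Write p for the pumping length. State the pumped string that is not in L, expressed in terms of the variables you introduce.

Assume L is regular; let p be its pumping constant.
Take w = a^p b a^p, a palindrome of length 2p+1 ≥ p.
By the pumping lemma, w = xyz with |xy| ≤ p and |y| ≥ 1.
The first p characters of w are a's, so xy (and hence y) consists only of a's. Write y = a^k, 1 ≤ k ≤ p.
Pump with i = 2: xy^2z = a^{p+k} b a^p. Its reverse is a^p b a^{p+k}, which differs from xy^2z since k ≥ 1. So xy^2z is not a palindrome and xy^2z ∉ L.
This contradicts the pumping lemma, so L is not regular.

a^{p+k} b a^p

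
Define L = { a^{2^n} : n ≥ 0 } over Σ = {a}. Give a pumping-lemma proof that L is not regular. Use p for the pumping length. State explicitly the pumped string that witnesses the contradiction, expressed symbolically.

a^{2^p+k}

Suppose for contradiction that L is regular, and let p be the pumping length.
Take w = a^{2^p} ∈ L with |w| = 2^p ≥ p.
The pumping lemma gives a decomposition w = xyz where |xy| ≤ p and |y| ≥ 1.
Then y = a^k for some k with 1 ≤ k ≤ p.
Pump with i = 2: xy^2z = a^{2^p+k}. Since 1 ≤ k ≤ p < 2^p, we have 2^p < 2^p+k < 2^{p+1}, so 2^p+k is not a power of 2. So xy^2z ∉ L.
This is a contradiction; hence L is not regular.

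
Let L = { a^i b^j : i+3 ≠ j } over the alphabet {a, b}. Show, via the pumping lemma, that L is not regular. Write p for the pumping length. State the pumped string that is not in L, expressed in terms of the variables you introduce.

Toward a contradiction, assume L is regular with pumping length p.
Choose w = a^p b^{p+p!+3}. Since p ≠ (p+p!+3)-3 = p+p!, w ∈ L; and |w| ≥ p.
The pumping lemma gives a decomposition w = xyz where |xy| ≤ p and |y| ≥ 1.
Since the first p symbols of w are all a's and |xy| ≤ p, y lies entirely in the leading a-block: y = a^k for some k with 1 ≤ k ≤ p.
Since 1 ≤ k ≤ p, k divides p!; set t = 1 + p!/k. Then xy^t z has p + (p!/k)·k = p + p! copies of a. Now the a-count is p+p! and (b-count)-3 = (p+p!+3)-3 = p+p!, so i+3 ≠ j fails. So xy^t z = a^{p+p!} b^{p+p!+3} ∉ L.
This is a contradiction; hence L is not regular.

a^{p+p!} b^{p+p!+3}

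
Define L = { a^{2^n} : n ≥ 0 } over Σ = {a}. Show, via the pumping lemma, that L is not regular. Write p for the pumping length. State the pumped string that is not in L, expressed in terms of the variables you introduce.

a^{2^p+k}

Assume L is regular; let p be its pumping constant.
Take w = a^{2^p} ∈ L with |w| = 2^p ≥ p.
The pumping lemma gives a decomposition w = xyz where |xy| ≤ p and y is nonempty.
Then y = a^k for some k with 1 ≤ k ≤ p.
Pump with i = 2: xy^2z = a^{2^p+k}. Since 1 ≤ k ≤ p < 2^p, we have 2^p < 2^p+k < 2^{p+1}, so 2^p+k is not a power of 2. So xy^2z ∉ L.
This contradicts the pumping lemma, so L is not regular.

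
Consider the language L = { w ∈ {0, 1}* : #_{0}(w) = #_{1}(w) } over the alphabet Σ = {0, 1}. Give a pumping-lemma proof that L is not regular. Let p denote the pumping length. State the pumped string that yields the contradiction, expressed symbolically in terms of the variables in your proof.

Suppose for contradiction that L is regular, and let p be the pumping length.
Choose w = 0^p 1^p ∈ L with |w| = 2p ≥ p.
The pumping lemma gives a decomposition w = xyz where |xy| ≤ p and |y| ≥ 1.
Because |xy| ≤ p and w begins with p copies of 0, we have y = 0^k with 1 ≤ k ≤ p.
Pump with i = 2: xy^2z = 0^{p+k} 1^p has p+k occurrences of 0 but only p of 1. Since k ≥ 1 the counts differ, so xy^2z ∉ L.
Contradiction. Therefore L is not regular.

0^{p+k} 1^p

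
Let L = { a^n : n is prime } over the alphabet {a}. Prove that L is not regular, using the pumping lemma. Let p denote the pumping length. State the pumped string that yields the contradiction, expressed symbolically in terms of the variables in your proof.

Suppose for contradiction that L is regular, and let p be the pumping length.
Let q be a prime with q ≥ p+2 (infinitely many primes exist), and take w = a^q ∈ L with |w| = q ≥ p.
By the pumping lemma, w = xyz with |xy| ≤ p and y is nonempty.
Then y = a^k for some k with 1 ≤ k ≤ p.
Since 1 ≤ k ≤ p, |xz| = q-k. Pump with i = q+1: |xy^{q+1}z| = (q-k)+(q+1)k = q+qk = q(1+k), which is composite (both factors ≥ 2). So xy^{q+1}z = a^{q(1+k)} ∉ L.
Contradiction. Therefore L is not regular.

a^{q(1+k)}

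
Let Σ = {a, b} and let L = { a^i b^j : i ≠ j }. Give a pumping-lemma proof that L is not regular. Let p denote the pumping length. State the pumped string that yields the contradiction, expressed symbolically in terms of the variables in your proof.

Suppose for contradiction that L is regular, and let p be the pumping length.
Choose w = a^p b^{p+p!}. Since p ≠ p+p!, w ∈ L; and |w| ≥ p.
The pumping lemma gives a decomposition w = xyz where |xy| ≤ p and y is nonempty.
Since the first p symbols of w are all a's and |xy| ≤ p, y lies entirely in the leading a-block: y = a^k for some k with 1 ≤ k ≤ p.
Since 1 ≤ k ≤ p, k divides p!; set t = 1 + p!/k. Then xy^t z has p + (p!/k)·k = p + p! copies of a. Now the a-count equals the b-count, so i ≠ j fails. So xy^t z = a^{p+p!} b^{p+p!} ∉ L.
This contradicts the pumping lemma, so L is not regular.

a^{p+p!} b^{p+p!}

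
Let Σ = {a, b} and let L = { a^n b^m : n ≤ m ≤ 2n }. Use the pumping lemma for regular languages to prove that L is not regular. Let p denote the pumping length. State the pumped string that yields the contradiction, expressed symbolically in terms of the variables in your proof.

a^{p+k} b^p

Assume L is regular. Let p be the pumping length given by the pumping lemma.
Take w = a^p b^p ∈ L (since p ≤ p ≤ 2p), with |w| = 2p ≥ p.
By the pumping lemma, w = xyz with |xy| ≤ p and y is nonempty.
Because |xy| ≤ p and w begins with p copies of a, we have y = a^k with 1 ≤ k ≤ p.
Pump with i = 2: xy^2z = a^{p+k} b^p. Now n = p+k > p = m, so the condition n ≤ m fails. Thus xy^2z ∉ L.
Contradiction. Therefore L is not regular.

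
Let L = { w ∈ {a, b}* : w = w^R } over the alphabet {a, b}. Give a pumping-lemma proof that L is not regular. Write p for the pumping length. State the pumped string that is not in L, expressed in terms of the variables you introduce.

Assume L is regular. Let p be the pumping length given by the pumping lemma.
Take w = a^p b a^p, a palindrome of length 2p+1 ≥ p.
The pumping lemma gives a decomposition w = xyz where |xy| ≤ p and y is nonempty.
The first p characters of w are a's, so xy (and hence y) consists only of a's. Write y = a^k, 1 ≤ k ≤ p.
Pump with i = 2: xy^2z = a^{p+k} b a^p. Its reverse is a^p b a^{p+k}, which differs from xy^2z since k ≥ 1. So xy^2z is not a palindrome and xy^2z ∉ L.
This is a contradiction; hence L is not regular.

a^{p+k} b a^p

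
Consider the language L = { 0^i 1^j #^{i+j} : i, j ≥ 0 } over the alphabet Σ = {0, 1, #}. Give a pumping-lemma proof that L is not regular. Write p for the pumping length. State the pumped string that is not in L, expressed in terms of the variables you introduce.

0^{p+k} 1^p #^{2p}

Suppose for contradiction that L is regular, and let p be the pumping length.
Take w = 0^p 1^p #^{2p} ∈ L (with i=j=p, i+j=2p), |w| = 4p ≥ p.
Write w = xyz as guaranteed by the lemma, with |xy| ≤ p and |y| ≥ 1.
The first p characters of w are 0's, so xy (and hence y) consists only of 0's. Write y = 0^k, 1 ≤ k ≤ p.
Consider xy^2z = 0^{p+k} 1^p #^{2p}. Now the 0- and 1-counts sum to 2p+k, but the #-count is 2p ≠ 2p+k. So xy^2z ∉ L.
This contradicts the pumping lemma, so L is not regular.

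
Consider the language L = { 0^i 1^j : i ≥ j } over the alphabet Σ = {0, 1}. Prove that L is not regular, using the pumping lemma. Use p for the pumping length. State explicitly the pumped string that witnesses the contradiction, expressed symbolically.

Suppose for contradiction that L is regular, and let p be the pumping length.
Choose w = 0^p 1^p ∈ L, with |w| = 2p ≥ p.
By the pumping lemma, w = xyz with |xy| ≤ p and y is nonempty.
Since the first p symbols of w are all 0's and |xy| ≤ p, y lies entirely in the leading 0-block: y = 0^k for some k with 1 ≤ k ≤ p.
Consider xy^0z = xz = 0^{p-k} 1^p. Since k ≥ 1, the 0-count p-k is less than p, so i ≥ j fails; thus xz ∉ L.
Contradiction. Therefore L is not regular.

0^{p-k} 1^p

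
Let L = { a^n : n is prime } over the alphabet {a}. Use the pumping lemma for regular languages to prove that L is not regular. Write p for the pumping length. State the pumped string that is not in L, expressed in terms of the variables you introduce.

a^{q(1+k)}

Suppose for contradiction that L is regular, and let p be the pumping length.
Let q be a prime with q ≥ p+2 (infinitely many primes exist), and take w = a^q ∈ L with |w| = q ≥ p.
The pumping lemma gives a decomposition w = xyz where |xy| ≤ p and y is nonempty.
Then y = a^k for some k with 1 ≤ k ≤ p.
Since 1 ≤ k ≤ p, |xz| = q-k. Pump with i = q+1: |xy^{q+1}z| = (q-k)+(q+1)k = q+qk = q(1+k), which is composite (both factors ≥ 2). So xy^{q+1}z = a^{q(1+k)} ∉ L.
Contradiction. Therefore L is not regular.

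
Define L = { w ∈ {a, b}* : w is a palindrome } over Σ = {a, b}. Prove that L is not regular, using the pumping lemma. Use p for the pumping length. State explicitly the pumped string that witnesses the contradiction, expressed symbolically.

a^{p+k} b a^p

Assume L is regular; let p be its pumping constant.
Take w = a^p b a^p, a palindrome of length 2p+1 ≥ p.
The pumping lemma gives a decomposition w = xyz where |xy| ≤ p and y is nonempty.
The first p characters of w are a's, so xy (and hence y) consists only of a's. Write y = a^k, 1 ≤ k ≤ p.
Pump with i = 2: xy^2z = a^{p+k} b a^p. Its reverse is a^p b a^{p+k}, which differs from xy^2z since k ≥ 1. So xy^2z is not a palindrome and xy^2z ∉ L.
Contradiction. Therefore L is not regular.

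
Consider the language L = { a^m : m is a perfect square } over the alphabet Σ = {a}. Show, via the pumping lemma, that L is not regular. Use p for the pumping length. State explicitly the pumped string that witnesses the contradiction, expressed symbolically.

Suppose for contradiction that L is regular, and let p be the pumping length.
Take w = a^{p²} ∈ L with |w| = p² ≥ p.
The pumping lemma gives a decomposition w = xyz where |xy| ≤ p and y is nonempty.
Then y = a^k for some k with 1 ≤ k ≤ p.
Pump with i = 2: xy^2z = a^{p²+k}. Since 1 ≤ k ≤ p, p² < p²+k ≤ p²+p < (p+1)², so p²+k lies strictly between consecutive squares and is not a perfect square. So xy^2z ∉ L.
Contradiction. Therefore L is not regular.

a^{p²+k}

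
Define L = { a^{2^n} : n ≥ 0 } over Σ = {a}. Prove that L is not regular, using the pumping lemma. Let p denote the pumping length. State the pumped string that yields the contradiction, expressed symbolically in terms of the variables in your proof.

a^{2^p+k}

Toward a contradiction, assume L is regular with pumping length p.
Take w = a^{2^p} ∈ L with |w| = 2^p ≥ p.
By the pumping lemma, w = xyz with |xy| ≤ p and |y| > 0.
Then y = a^k for some k with 1 ≤ k ≤ p.
Pump with i = 2: xy^2z = a^{2^p+k}. Since 1 ≤ k ≤ p < 2^p, we have 2^p < 2^p+k < 2^{p+1}, so 2^p+k is not a power of 2. So xy^2z ∉ L.
Contradiction. Therefore L is not regular.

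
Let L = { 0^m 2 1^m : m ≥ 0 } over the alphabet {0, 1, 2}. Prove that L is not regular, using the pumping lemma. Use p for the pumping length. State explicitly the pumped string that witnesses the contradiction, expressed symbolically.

0^{p+k} 2 1^p

Toward a contradiction, assume L is regular with pumping length p.
Take w = 0^p 2 1^p ∈ L with |w| = 2p+1 ≥ p.
Write w = xyz as guaranteed by the lemma, with |xy| ≤ p and y is nonempty.
Because |xy| ≤ p and w begins with p copies of 0, we have y = 0^k with 1 ≤ k ≤ p.
Pump with i = 2: xy^2z = 0^{p+k} 2 1^p, which would require p+k = p. But k ≥ 1, so xy^2z ∉ L.
Contradiction. Therefore L is not regular.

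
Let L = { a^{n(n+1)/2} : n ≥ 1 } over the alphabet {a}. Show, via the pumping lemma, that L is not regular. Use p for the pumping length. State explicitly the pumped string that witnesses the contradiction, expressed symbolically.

Suppose for contradiction that L is regular, and let p be the pumping length.
Take w = a^{p(p+1)/2} ∈ L with |w| = p(p+1)/2 ≥ p.
By the pumping lemma, w = xyz with |xy| ≤ p and |y| ≥ 1.
Then y = a^k for some k with 1 ≤ k ≤ p.
Pump with i = 2: xy^2z = a^{p(p+1)/2+k}. Since 1 ≤ k ≤ p, p(p+1)/2 < p(p+1)/2+k ≤ p(p+1)/2+p < (p+1)(p+2)/2, so p(p+1)/2+k is strictly between consecutive triangular numbers. So xy^2z ∉ L.
This is a contradiction; hence L is not regular.

a^{p(p+1)/2+k}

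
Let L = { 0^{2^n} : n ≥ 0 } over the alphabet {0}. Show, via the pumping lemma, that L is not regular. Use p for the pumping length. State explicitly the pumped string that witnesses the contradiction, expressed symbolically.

0^{2^p+k}

Toward a contradiction, assume L is regular with pumping length p.
Take w = 0^{2^p} ∈ L with |w| = 2^p ≥ p.
Write w = xyz as guaranteed by the lemma, with |xy| ≤ p and |y| ≥ 1.
Then y = 0^k for some k with 1 ≤ k ≤ p.
Pump with i = 2: xy^2z = 0^{2^p+k}. Since 1 ≤ k ≤ p < 2^p, we have 2^p < 2^p+k < 2^{p+1}, so 2^p+k is not a power of 2. So xy^2z ∉ L.
Contradiction. Therefore L is not regular.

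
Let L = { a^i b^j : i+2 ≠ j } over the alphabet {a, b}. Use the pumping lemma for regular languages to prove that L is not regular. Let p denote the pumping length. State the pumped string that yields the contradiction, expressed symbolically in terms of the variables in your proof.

Assume L is regular; let p be its pumping constant.
Choose w = a^p b^{p+p!+2}. Since p ≠ (p+p!+2)-2 = p+p!, w ∈ L; and |w| ≥ p.
The pumping lemma gives a decomposition w = xyz where |xy| ≤ p and |y| > 0.
Because |xy| ≤ p and w begins with p copies of a, we have y = a^k with 1 ≤ k ≤ p.
Since 1 ≤ k ≤ p, k divides p!; set t = 1 + p!/k. Then xy^t z has p + (p!/k)·k = p + p! copies of a. Now the a-count is p+p! and (b-count)-2 = (p+p!+2)-2 = p+p!, so i+2 ≠ j fails. So xy^t z = a^{p+p!} b^{p+p!+2} ∉ L.
This contradicts the pumping lemma, so L is not regular.

a^{p+p!} b^{p+p!+2}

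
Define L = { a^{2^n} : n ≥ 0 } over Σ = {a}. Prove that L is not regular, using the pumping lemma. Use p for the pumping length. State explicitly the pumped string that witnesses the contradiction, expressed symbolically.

Assume L is regular; let p be its pumping constant.
Take w = a^{2^p} ∈ L with |w| = 2^p ≥ p.
The pumping lemma gives a decomposition w = xyz where |xy| ≤ p and y is nonempty.
Then y = a^k for some k with 1 ≤ k ≤ p.
Pump with i = 2: xy^2z = a^{2^p+k}. Since 1 ≤ k ≤ p < 2^p, we have 2^p < 2^p+k < 2^{p+1}, so 2^p+k is not a power of 2. So xy^2z ∉ L.
This contradicts the pumping lemma, so L is not regular.

a^{2^p+k}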